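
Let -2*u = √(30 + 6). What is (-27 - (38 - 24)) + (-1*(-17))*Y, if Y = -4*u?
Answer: 163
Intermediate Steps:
u = -3 (u = -√(30 + 6)/2 = -√36/2 = -½*6 = -3)
Y = 12 (Y = -4*(-3) = 12)
(-27 - (38 - 24)) + (-1*(-17))*Y = (-27 - (38 - 24)) - 1*(-17)*12 = (-27 - 1*14) + 17*12 = (-27 - 14) + 204 = -41 + 204 = 163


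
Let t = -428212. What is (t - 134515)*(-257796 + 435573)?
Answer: -100039917879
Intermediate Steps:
(t - 134515)*(-257796 + 435573) = (-428212 - 134515)*(-257796 + 435573) = -562727*177777 = -100039917879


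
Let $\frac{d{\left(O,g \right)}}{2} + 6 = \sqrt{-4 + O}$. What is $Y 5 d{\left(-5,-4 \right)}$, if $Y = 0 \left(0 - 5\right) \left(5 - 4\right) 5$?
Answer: $0$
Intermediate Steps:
$d{\left(O,g \right)} = -12 + 2 \sqrt{-4 + O}$
$Y = 0$ ($Y = 0 \left(\left(-5\right) 1\right) 5 = 0 \left(-5\right) 5 = 0 \cdot 5 = 0$)
$Y 5 d{\left(-5,-4 \right)} = 0 \cdot 5 \left(-12 + 2 \sqrt{-4 - 5}\right) = 0 \left(-12 + 2 \sqrt{-9}\right) = 0 \left(-12 + 2 \cdot 3 i\right) = 0 \left(-12 + 6 i\right) = 0$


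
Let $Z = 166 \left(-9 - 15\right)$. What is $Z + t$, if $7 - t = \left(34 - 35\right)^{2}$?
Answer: $-3978$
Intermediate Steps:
$t = 6$ ($t = 7 - \left(34 - 35\right)^{2} = 7 - \left(-1\right)^{2} = 7 - 1 = 6$)
$Z = -3984$ ($Z = 166 \left(-9 - 15\right) = 166 \left(-24\right) = -3984$)
$Z + t = -3984 + 6 = -3978$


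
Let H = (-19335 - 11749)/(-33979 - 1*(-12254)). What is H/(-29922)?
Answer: -15542/325027725 ≈ -4.7817e-5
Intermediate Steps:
H = 31084/21725 (H = -31084/(-33979 + 12254) = -31084/(-21725) = -31084*(-1/21725) = 31084/21725 ≈ 1.4308)
H/(-29922) = (31084/21725)/(-29922) = (31084/21725)*(-1/29922) = -15542/325027725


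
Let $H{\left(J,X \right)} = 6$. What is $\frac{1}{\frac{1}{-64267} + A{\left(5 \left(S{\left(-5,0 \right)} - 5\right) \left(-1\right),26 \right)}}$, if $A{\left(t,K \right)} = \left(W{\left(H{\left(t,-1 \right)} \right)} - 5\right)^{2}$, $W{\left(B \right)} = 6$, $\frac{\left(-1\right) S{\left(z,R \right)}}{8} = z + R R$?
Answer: $\frac{64267}{64266} \approx 1.0$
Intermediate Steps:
$S{\left(z,R \right)} = - 8 z - 8 R^{2}$ ($S{\left(z,R \right)} = - 8 \left(z + R R\right) = - 8 \left(z + R^{2}\right) = - 8 z - 8 R^{2}$)
$A{\left(t,K \right)} = 1$ ($A{\left(t,K \right)} = \left(6 - 5\right)^{2} = 1^{2} = 1$)
$\frac{1}{\frac{1}{-64267} + A{\left(5 \left(S{\left(-5,0 \right)} - 5\right) \left(-1\right),26 \right)}} = \frac{1}{\frac{1}{-64267} + 1} = \frac{1}{- \frac{1}{64267} + 1} = \frac{1}{\frac{64266}{64267}} = \frac{64267}{64266}$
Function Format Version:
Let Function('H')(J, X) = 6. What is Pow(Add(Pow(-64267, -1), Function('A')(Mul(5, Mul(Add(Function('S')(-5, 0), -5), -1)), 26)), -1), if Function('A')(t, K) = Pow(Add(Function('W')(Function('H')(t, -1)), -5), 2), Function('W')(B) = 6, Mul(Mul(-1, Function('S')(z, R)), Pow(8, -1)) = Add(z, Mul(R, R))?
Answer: Rational(64267, 64266) ≈ 1.0000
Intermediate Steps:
Function('S')(z, R) = Add(Mul(-8, z), Mul(-8, Pow(R, 2))) (Function('S')(z, R) = Mul(-8, Add(z, Mul(R, R))) = Mul(-8, Add(z, Pow(R, 2))) = Add(Mul(-8, z), Mul(-8, Pow(R, 2))))
Function('A')(t, K) = 1 (Function('A')(t, K) = Pow(Add(6, -5), 2) = Pow(1, 2) = 1)
Pow(Add(Pow(-64267, -1), Function('A')(Mul(5, Mul(Add(Function('S')(-5, 0), -5), -1)), 26)), -1) = Pow(Add(Pow(-64267, -1), 1), -1) = Pow(Add(Rational(-1, 64267), 1), -1) = Pow(Rational(64266, 64267), -1) = Rational(64267, 64266)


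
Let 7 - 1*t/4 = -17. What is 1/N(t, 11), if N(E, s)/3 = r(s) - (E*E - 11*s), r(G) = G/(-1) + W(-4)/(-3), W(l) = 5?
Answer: -1/27323 ≈ -3.6599e-5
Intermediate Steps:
t = 96 (t = 28 - 4*(-17) = 28 + 68 = 96)
r(G) = -5/3 - G (r(G) = G/(-1) + 5/(-3) = G*(-1) + 5*(-⅓) = -G - 5/3 = -5/3 - G)
N(E, s) = -5 - 3*E² + 30*s (N(E, s) = 3*((-5/3 - s) - (E*E - 11*s)) = 3*((-5/3 - s) - (E² - 11*s)) = 3*((-5/3 - s) + (-E² + 11*s)) = 3*(-5/3 - E² + 10*s) = -5 - 3*E² + 30*s)
1/N(t, 11) = 1/(-5 - 3*96² + 30*11) = 1/(-5 - 3*9216 + 330) = 1/(-5 - 27648 + 330) = 1/(-27323) = -1/27323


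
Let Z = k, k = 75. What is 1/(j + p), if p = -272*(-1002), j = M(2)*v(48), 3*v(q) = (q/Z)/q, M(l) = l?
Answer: 225/61322402 ≈ 3.6691e-6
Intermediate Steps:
Z = 75
v(q) = 1/225 (v(q) = ((q/75)/q)/3 = (1/3)*(1/75) = 1/225)
j = 2/225 (j = 2*(1/225) = 2/225 ≈ 0.0088889)
p = 272544
1/(j + p) = 1/(2/225 + 272544) = 1/(61322402/225) = 225/61322402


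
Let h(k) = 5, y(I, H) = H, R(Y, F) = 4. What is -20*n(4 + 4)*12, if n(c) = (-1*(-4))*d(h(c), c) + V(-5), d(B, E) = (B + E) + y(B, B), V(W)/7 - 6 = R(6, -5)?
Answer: -34080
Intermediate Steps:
V(W) = 70 (V(W) = 42 + 7*4 = 42 + 28 = 70)
d(B, E) = E + 2*B (d(B, E) = (B + E) + B = E + 2*B)
n(c) = 110 + 4*c (n(c) = (-1*(-4))*(c + 2*5) + 70 = 4*(c + 10) + 70 = 4*(10 + c) + 70 = (40 + 4*c) + 70 = 110 + 4*c)
-20*n(4 + 4)*12 = -20*(110 + 4*(4 + 4))*12 = -20*(110 + 4*8)*12 = -20*(110 + 32)*12 = -20*142*12 = -2840*12 = -34080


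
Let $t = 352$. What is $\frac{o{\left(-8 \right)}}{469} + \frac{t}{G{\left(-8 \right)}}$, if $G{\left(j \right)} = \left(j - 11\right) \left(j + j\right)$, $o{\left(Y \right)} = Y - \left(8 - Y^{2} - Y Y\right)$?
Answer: $\frac{1778}{1273} \approx 1.3967$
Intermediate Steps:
$o{\left(Y \right)} = -8 + Y + 2 Y^{2}$ ($o{\left(Y \right)} = Y + \left(\left(Y^{2} + Y^{2}\right) - 8\right) = Y + \left(2 Y^{2} - 8\right) = Y + \left(-8 + 2 Y^{2}\right) = -8 + Y + 2 Y^{2}$)
$G{\left(j \right)} = 2 j \left(-11 + j\right)$ ($G{\left(j \right)} = \left(-11 + j\right) 2 j = 2 j \left(-11 + j\right)$)
$\frac{o{\left(-8 \right)}}{469} + \frac{t}{G{\left(-8 \right)}} = \frac{-8 - 8 + 2 \left(-8\right)^{2}}{469} + \frac{352}{2 \left(-8\right) \left(-11 - 8\right)} = \left(-8 - 8 + 2 \cdot 64\right) \frac{1}{469} + \frac{352}{2 \left(-8\right) \left(-19\right)} = \left(-8 - 8 + 128\right) \frac{1}{469} + \frac{352}{304} = 112 \cdot \frac{1}{469} + 352 \cdot \frac{1}{304} = \frac{16}{67} + \frac{22}{19} = \frac{1778}{1273}$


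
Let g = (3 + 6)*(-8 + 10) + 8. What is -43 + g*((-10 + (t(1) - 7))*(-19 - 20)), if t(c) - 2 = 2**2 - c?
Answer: 12125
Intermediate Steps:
t(c) = 6 - c (t(c) = 2 + (2**2 - c) = 2 + (4 - c) = 6 - c)
g = 26 (g = 9*2 + 8 = 18 + 8 = 26)
-43 + g*((-10 + (t(1) - 7))*(-19 - 20)) = -43 + 26*((-10 + ((6 - 1*1) - 7))*(-19 - 20)) = -43 + 26*((-10 + ((6 - 1) - 7))*(-39)) = -43 + 26*((-10 + (5 - 7))*(-39)) = -43 + 26*((-10 - 2)*(-39)) = -43 + 26*(-12*(-39)) = -43 + 26*468 = -43 + 12168 = 12125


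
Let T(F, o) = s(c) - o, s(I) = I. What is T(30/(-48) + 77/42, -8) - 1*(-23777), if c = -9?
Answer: 23776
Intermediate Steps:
T(F, o) = -9 - o
T(30/(-48) + 77/42, -8) - 1*(-23777) = (-9 - 1*(-8)) - 1*(-23777) = (-9 + 8) + 23777 = -1 + 23777 = 23776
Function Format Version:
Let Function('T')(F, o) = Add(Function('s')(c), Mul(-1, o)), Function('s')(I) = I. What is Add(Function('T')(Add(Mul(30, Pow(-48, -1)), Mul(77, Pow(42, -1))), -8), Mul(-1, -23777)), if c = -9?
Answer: 23776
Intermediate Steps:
Function('T')(F, o) = Add(-9, Mul(-1, o))
Add(Function('T')(Add(Mul(30, Pow(-48, -1)), Mul(77, Pow(42, -1))), -8), Mul(-1, -23777)) = Add(Add(-9, Mul(-1, -8)), Mul(-1, -23777)) = Add(Add(-9, 8), 23777) = Add(-1, 23777) = 23776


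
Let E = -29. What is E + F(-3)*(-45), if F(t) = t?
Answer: 106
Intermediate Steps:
E + F(-3)*(-45) = -29 - 3*(-45) = -29 + 135 = 106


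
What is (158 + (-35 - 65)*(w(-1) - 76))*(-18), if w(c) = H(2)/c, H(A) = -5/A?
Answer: -135144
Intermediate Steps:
w(c) = -5/(2*c) (w(c) = (-5/2)/c = (-5*½)/c = -5/(2*c))
(158 + (-35 - 65)*(w(-1) - 76))*(-18) = (158 + (-35 - 65)*(-5/2/(-1) - 76))*(-18) = (158 - 100*(-5/2*(-1) - 76))*(-18) = (158 - 100*(5/2 - 76))*(-18) = (158 - 100*(-147/2))*(-18) = (158 + 7350)*(-18) = 7508*(-18) = -135144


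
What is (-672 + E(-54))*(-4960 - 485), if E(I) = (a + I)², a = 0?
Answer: -12218580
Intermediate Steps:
E(I) = I² (E(I) = (0 + I)² = I²)
(-672 + E(-54))*(-4960 - 485) = (-672 + (-54)²)*(-4960 - 485) = (-672 + 2916)*(-5445) = 2244*(-5445) = -12218580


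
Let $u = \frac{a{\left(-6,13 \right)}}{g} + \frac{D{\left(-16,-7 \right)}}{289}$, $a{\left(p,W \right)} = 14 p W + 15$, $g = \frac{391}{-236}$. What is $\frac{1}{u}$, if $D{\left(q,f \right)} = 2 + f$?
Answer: $\frac{6647}{4320809} \approx 0.0015384$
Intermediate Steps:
$g = - \frac{391}{236}$ ($g = 391 \left(- \frac{1}{236}\right) = - \frac{391}{236} \approx -1.6568$)
$a{\left(p,W \right)} = 15 + 14 W p$ ($a{\left(p,W \right)} = 14 W p + 15 = 15 + 14 W p$)
$u = \frac{4320809}{6647}$ ($u = \frac{15 + 14 \cdot 13 \left(-6\right)}{- \frac{391}{236}} + \frac{2 - 7}{289} = \left(15 - 1092\right) \left(- \frac{236}{391}\right) - \frac{5}{289} = \left(-1077\right) \left(- \frac{236}{391}\right) - \frac{5}{289} = \frac{254172}{391} - \frac{5}{289} = \frac{4320809}{6647} \approx 650.04$)
$\frac{1}{u} = \frac{1}{\frac{4320809}{6647}} = \frac{6647}{4320809}$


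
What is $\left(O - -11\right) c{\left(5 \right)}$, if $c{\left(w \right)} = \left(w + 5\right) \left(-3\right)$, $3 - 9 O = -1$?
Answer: $- \frac{1030}{3} \approx -343.33$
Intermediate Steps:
$O = \frac{4}{9}$ ($O = \frac{1}{3} - - \frac{1}{9} = \frac{1}{3} + \frac{1}{9} = \frac{4}{9} \approx 0.44444$)
$c{\left(w \right)} = -15 - 3 w$ ($c{\left(w \right)} = \left(5 + w\right) \left(-3\right) = -15 - 3 w$)
$\left(O - -11\right) c{\left(5 \right)} = \left(\frac{4}{9} - -11\right) \left(-15 - 15\right) = \left(\frac{4}{9} + 11\right) \left(-15 - 15\right) = \frac{103}{9} \left(-30\right) = - \frac{1030}{3}$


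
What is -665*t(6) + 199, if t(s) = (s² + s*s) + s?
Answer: -51671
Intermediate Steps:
t(s) = s + 2*s² (t(s) = (s² + s²) + s = 2*s² + s = s + 2*s²)
-665*t(6) + 199 = -3990*(1 + 2*6) + 199 = -3990*(1 + 12) + 199 = -3990*13 + 199 = -665*78 + 199 = -51870 + 199 = -51671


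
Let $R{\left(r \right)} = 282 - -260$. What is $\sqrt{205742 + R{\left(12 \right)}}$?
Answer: $2 \sqrt{51571} \approx 454.19$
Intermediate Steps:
$R{\left(r \right)} = 542$ ($R{\left(r \right)} = 282 + 260 = 542$)
$\sqrt{205742 + R{\left(12 \right)}} = \sqrt{205742 + 542} = \sqrt{206284} = 2 \sqrt{51571}$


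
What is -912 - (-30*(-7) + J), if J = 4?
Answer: -1126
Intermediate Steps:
-912 - (-30*(-7) + J) = -912 - (-30*(-7) + 4) = -912 - (210 + 4) = -912 - 1*214 = -912 - 214 = -1126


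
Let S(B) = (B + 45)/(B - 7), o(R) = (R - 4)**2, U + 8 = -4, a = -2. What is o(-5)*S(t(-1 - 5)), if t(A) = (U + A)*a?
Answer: 6561/29 ≈ 226.24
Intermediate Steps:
U = -12 (U = -8 - 4 = -12)
o(R) = (-4 + R)**2
t(A) = 24 - 2*A (t(A) = (-12 + A)*(-2) = 24 - 2*A)
S(B) = (45 + B)/(-7 + B)
o(-5)*S(t(-1 - 5)) = (-4 - 5)**2*((45 + (24 - 2*(-1 - 5)))/(-7 + (24 - 2*(-1 - 5)))) = (-9)**2*((45 + (24 - 2*(-6)))/(-7 + (24 - 2*(-6)))) = 81*((45 + (24 + 12))/(-7 + (24 + 12))) = 81*((45 + 36)/(-7 + 36)) = 81*(81/29) = 6561/29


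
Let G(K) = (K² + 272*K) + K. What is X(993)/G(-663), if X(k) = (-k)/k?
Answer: -1/258570 ≈ -3.8674e-6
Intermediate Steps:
G(K) = K² + 273*K
X(k) = -1
X(993)/G(-663) = -1/((-663*(273 - 663))) = -1/((-663*(-390))) = -1/258570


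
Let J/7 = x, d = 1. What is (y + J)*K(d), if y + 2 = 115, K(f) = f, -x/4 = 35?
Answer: -867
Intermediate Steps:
x = -140 (x = -4*35 = -140)
J = -980 (J = 7*(-140) = -980)
y = 113 (y = -2 + 115 = 113)
(y + J)*K(d) = (113 - 980)*1 = -867*1 = -867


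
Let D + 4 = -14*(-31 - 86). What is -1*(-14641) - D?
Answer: 13007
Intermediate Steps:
D = 1634 (D = -4 - 14*(-31 - 86) = -4 - 14*(-117) = -4 + 1638 = 1634)
-1*(-14641) - D = -1*(-14641) - 1*1634 = 14641 - 1634 = 13007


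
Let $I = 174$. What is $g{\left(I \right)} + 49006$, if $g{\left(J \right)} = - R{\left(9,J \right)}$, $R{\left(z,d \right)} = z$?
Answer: $48997$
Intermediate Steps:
$g{\left(J \right)} = -9$ ($g{\left(J \right)} = \left(-1\right) 9 = -9$)
$g{\left(I \right)} + 49006 = -9 + 49006 = 48997$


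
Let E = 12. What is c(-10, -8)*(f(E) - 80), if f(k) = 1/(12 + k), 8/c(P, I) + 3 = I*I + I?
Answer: -1919/159 ≈ -12.069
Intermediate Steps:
c(P, I) = 8/(-3 + I + I²) (c(P, I) = 8/(-3 + (I*I + I)) = 8/(-3 + (I² + I)) = 8/(-3 + (I + I²)) = 8/(-3 + I + I²))
c(-10, -8)*(f(E) - 80) = (8/(-3 - 8 + (-8)²))*(1/(12 + 12) - 80) = (8/(-3 - 8 + 64))*(1/24 - 80) = (8/53)*(1/24 - 80) = (8*(1/53))*(-1919/24) = (8/53)*(-1919/24) = -1919/159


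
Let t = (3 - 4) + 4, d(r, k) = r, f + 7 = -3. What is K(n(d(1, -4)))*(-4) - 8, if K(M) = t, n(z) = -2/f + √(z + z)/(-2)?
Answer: -20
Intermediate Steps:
f = -10 (f = -7 - 3 = -10)
n(z) = ⅕ - √2*√z/2 (n(z) = -2/(-10) + √(z + z)/(-2) = -2*(-⅒) + √(2*z)*(-½) = ⅕ + (√2*√z)*(-½) = ⅕ - √2*√z/2)
t = 3 (t = -1 + 4 = 3)
K(M) = 3
K(n(d(1, -4)))*(-4) - 8 = 3*(-4) - 8 = -12 - 8 = -20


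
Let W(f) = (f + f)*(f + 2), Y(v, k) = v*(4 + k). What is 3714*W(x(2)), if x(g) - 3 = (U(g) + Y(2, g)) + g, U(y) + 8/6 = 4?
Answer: 9495460/3 ≈ 3.1652e+6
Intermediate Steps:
U(y) = 8/3 (U(y) = -4/3 + 4 = 8/3)
x(g) = 41/3 + 3*g (x(g) = 3 + ((8/3 + 2*(4 + g)) + g) = 3 + ((8/3 + (8 + 2*g)) + g) = 3 + ((32/3 + 2*g) + g) = 3 + (32/3 + 3*g) = 41/3 + 3*g)
W(f) = 2*f*(2 + f) (W(f) = (2*f)*(2 + f) = 2*f*(2 + f))
3714*W(x(2)) = 3714*(2*(41/3 + 3*2)*(2 + (41/3 + 3*2))) = 3714*(2*(41/3 + 6)*(2 + (41/3 + 6))) = 3714*(2*(59/3)*(2 + 59/3)) = 3714*(2*(59/3)*(65/3)) = 3714*(7670/9) = 9495460/3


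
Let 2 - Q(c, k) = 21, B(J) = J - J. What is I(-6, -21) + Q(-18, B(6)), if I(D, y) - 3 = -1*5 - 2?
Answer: -23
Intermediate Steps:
B(J) = 0
I(D, y) = -4 (I(D, y) = 3 + (-1*5 - 2) = 3 + (-5 - 2) = 3 - 7 = -4)
Q(c, k) = -19 (Q(c, k) = 2 - 1*21 = 2 - 21 = -19)
I(-6, -21) + Q(-18, B(6)) = -4 - 19 = -23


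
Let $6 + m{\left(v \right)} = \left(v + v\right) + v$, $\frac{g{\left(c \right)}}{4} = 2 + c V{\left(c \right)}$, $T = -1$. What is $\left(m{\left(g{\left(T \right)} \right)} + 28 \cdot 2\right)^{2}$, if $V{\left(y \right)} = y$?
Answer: $7396$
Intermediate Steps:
$g{\left(c \right)} = 8 + 4 c^{2}$ ($g{\left(c \right)} = 4 \left(2 + c c\right) = 4 \left(2 + c^{2}\right) = 8 + 4 c^{2}$)
$m{\left(v \right)} = -6 + 3 v$ ($m{\left(v \right)} = -6 + \left(\left(v + v\right) + v\right) = -6 + \left(2 v + v\right) = -6 + 3 v$)
$\left(m{\left(g{\left(T \right)} \right)} + 28 \cdot 2\right)^{2} = \left(\left(-6 + 3 \left(8 + 4 \left(-1\right)^{2}\right)\right) + 28 \cdot 2\right)^{2} = \left(\left(-6 + 3 \left(8 + 4 \cdot 1\right)\right) + 56\right)^{2} = \left(\left(-6 + 3 \left(8 + 4\right)\right) + 56\right)^{2} = \left(\left(-6 + 3 \cdot 12\right) + 56\right)^{2} = \left(\left(-6 + 36\right) + 56\right)^{2} = \left(30 + 56\right)^{2} = 86^{2} = 7396$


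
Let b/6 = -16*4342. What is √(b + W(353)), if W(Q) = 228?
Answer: 2*I*√104151 ≈ 645.45*I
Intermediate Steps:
b = -416832 (b = 6*(-16*4342) = 6*(-69472) = -416832)
√(b + W(353)) = √(-416832 + 228) = √(-416604) = 2*I*√104151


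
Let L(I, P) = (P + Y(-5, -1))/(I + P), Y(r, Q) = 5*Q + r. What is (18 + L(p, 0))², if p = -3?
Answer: 4096/9 ≈ 455.11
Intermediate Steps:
Y(r, Q) = r + 5*Q
L(I, P) = (-10 + P)/(I + P) (L(I, P) = (P + (-5 + 5*(-1)))/(I + P) = (P + (-5 - 5))/(I + P) = (P - 10)/(I + P) = (-10 + P)/(I + P))
(18 + L(p, 0))² = (18 + (-10 + 0)/(-3 + 0))² = (18 - 10/(-3))² = (18 - ⅓*(-10))² = (18 + 10/3)² = (64/3)² = 4096/9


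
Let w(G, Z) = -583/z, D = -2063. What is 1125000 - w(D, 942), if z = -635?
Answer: 714374417/635 ≈ 1.1250e+6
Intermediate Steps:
w(G, Z) = 583/635 (w(G, Z) = -583/(-635) = -583*(-1/635) = 583/635)
1125000 - w(D, 942) = 1125000 - 1*583/635 = 1125000 - 583/635 = 714374417/635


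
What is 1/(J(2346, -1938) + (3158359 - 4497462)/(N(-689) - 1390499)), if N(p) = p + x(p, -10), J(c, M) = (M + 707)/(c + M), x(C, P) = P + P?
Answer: -3941756/8098771 ≈ -0.48671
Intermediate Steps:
x(C, P) = 2*P
J(c, M) = (707 + M)/(M + c)
N(p) = -20 + p (N(p) = p + 2*(-10) = p - 20 = -20 + p)
1/(J(2346, -1938) + (3158359 - 4497462)/(N(-689) - 1390499)) = 1/((707 - 1938)/(-1938 + 2346) + (3158359 - 4497462)/((-20 - 689) - 1390499)) = 1/(-1231/408 - 1339103/(-709 - 1390499)) = 1/((1/408)*(-1231) - 1339103/(-1391208)) = 1/(-1231/408 - 1339103*(-1/1391208)) = 1/(-1231/408 + 1339103/1391208) = 1/(-8098771/3941756) = -3941756/8098771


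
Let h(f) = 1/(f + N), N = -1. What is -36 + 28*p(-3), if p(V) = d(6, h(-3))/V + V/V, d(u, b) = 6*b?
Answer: 6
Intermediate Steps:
h(f) = 1/(-1 + f) (h(f) = 1/(f - 1) = 1/(-1 + f))
p(V) = 1 - 3/(2*V) (p(V) = (6/(-1 - 3))/V + V/V = (6/(-4))/V + 1 = (6*(-¼))/V + 1 = -3/(2*V) + 1 = 1 - 3/(2*V))
-36 + 28*p(-3) = -36 + 28*((-3/2 - 3)/(-3)) = -36 + 28*(-⅓*(-9/2)) = -36 + 28*(3/2) = -36 + 42 = 6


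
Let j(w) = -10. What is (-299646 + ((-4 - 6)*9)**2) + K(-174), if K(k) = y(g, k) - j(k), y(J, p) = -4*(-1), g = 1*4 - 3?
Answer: -291532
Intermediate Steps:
g = 1 (g = 4 - 3 = 1)
y(J, p) = 4
K(k) = 14 (K(k) = 4 - 1*(-10) = 4 + 10 = 14)
(-299646 + ((-4 - 6)*9)**2) + K(-174) = (-299646 + ((-4 - 6)*9)**2) + 14 = (-299646 + (-10*9)**2) + 14 = (-299646 + (-90)**2) + 14 = (-299646 + 8100) + 14 = -291546 + 14 = -291532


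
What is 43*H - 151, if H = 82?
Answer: 3375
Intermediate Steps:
43*H - 151 = 43*82 - 151 = 3526 - 151 = 3375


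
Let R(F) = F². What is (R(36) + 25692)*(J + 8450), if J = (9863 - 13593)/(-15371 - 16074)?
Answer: 1434217778448/6289 ≈ 2.2805e+8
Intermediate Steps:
J = 746/6289 (J = -3730/(-31445) = -3730*(-1/31445) = 746/6289 ≈ 0.11862)
(R(36) + 25692)*(J + 8450) = (36² + 25692)*(746/6289 + 8450) = (1296 + 25692)*(53142796/6289) = 26988*(53142796/6289) = 1434217778448/6289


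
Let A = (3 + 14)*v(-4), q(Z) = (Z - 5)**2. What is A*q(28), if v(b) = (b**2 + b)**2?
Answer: 1294992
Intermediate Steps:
v(b) = (b + b**2)**2
q(Z) = (-5 + Z)**2
A = 2448 (A = (3 + 14)*((-4)**2*(1 - 4)**2) = 17*(16*(-3)**2) = 17*(16*9) = 17*144 = 2448)
A*q(28) = 2448*(-5 + 28)**2 = 2448*23**2 = 2448*529 = 1294992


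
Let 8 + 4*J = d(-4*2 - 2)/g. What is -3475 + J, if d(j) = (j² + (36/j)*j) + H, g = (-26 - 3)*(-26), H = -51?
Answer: -10486547/3016 ≈ -3477.0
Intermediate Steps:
g = 754 (g = -29*(-26) = 754)
d(j) = -15 + j² (d(j) = (j² + (36/j)*j) - 51 = (j² + 36) - 51 = (36 + j²) - 51 = -15 + j²)
J = -5947/3016 (J = -2 + ((-15 + (-4*2 - 2)²)/754)/4 = -2 + ((-15 + (-8 - 2)²)*(1/754))/4 = -2 + ((-15 + (-10)²)*(1/754))/4 = -2 + ((-15 + 100)*(1/754))/4 = -2 + (85*(1/754))/4 = -2 + (¼)*(85/754) = -2 + 85/3016 = -5947/3016 ≈ -1.9718)
-3475 + J = -3475 - 5947/3016 = -10486547/3016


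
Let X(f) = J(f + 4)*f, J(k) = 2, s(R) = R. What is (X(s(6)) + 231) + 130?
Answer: 373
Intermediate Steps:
X(f) = 2*f
(X(s(6)) + 231) + 130 = (2*6 + 231) + 130 = (12 + 231) + 130 = 243 + 130 = 373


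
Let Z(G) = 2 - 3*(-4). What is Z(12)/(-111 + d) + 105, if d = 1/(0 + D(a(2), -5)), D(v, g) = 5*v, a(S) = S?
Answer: 116305/1109 ≈ 104.87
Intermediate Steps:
d = 1/10 (d = 1/(0 + 5*2) = 1/(0 + 10) = 1/10 ≈ 0.10000)
Z(G) = 14 (Z(G) = 2 + 12 = 14)
Z(12)/(-111 + d) + 105 = 14/(-111 + 1/10) + 105 = 14/(-1109/10) + 105 = -10/1109*14 + 105 = -140/1109 + 105 = 116305/1109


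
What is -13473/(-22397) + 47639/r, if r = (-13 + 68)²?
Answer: 1107726508/67750925 ≈ 16.350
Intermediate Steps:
r = 3025 (r = 55² = 3025)
-13473/(-22397) + 47639/r = -13473/(-22397) + 47639/3025 = -13473*(-1/22397) + 47639*(1/3025) = 13473/22397 + 47639/3025 = 1107726508/67750925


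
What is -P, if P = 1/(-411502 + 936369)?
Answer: -1/524867 ≈ -1.9052e-6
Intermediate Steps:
P = 1/524867 ≈ 1.9052e-6
-P = -1*1/524867 = -1/524867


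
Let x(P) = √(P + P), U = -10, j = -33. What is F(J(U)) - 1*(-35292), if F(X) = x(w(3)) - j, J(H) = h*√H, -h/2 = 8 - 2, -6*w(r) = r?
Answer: 35325 + I ≈ 35325.0 + 1.0*I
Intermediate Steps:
w(r) = -r/6
h = -12 (h = -2*(8 - 2) = -2*6 = -12)
x(P) = √2*√P (x(P) = √(2*P) = √2*√P)
J(H) = -12*√H
F(X) = 33 + I (F(X) = √2*√(-⅙*3) - 1*(-33) = √2*√(-½) + 33 = √2*(I*√2/2) + 33 = I + 33 = 33 + I)
F(J(U)) - 1*(-35292) = (33 + I) - 1*(-35292) = (33 + I) + 35292 = 35325 + I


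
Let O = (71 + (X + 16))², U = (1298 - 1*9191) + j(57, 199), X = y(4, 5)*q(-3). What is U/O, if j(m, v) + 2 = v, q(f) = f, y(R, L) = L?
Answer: -481/324 ≈ -1.4846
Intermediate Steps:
j(m, v) = -2 + v
X = -15 (X = 5*(-3) = -15)
U = -7696 (U = (1298 - 1*9191) + (-2 + 199) = (1298 - 9191) + 197 = -7893 + 197 = -7696)
O = 5184 (O = (71 + (-15 + 16))² = (71 + 1)² = 72² = 5184)
U/O = -7696/5184 = -7696*1/5184 = -481/324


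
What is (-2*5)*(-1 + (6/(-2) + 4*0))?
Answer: 40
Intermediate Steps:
(-2*5)*(-1 + (6/(-2) + 4*0)) = -10*(-1 + (6*(-½) + 0)) = -10*(-1 + (-3 + 0)) = -10*(-1 - 3) = -10*(-4) = 40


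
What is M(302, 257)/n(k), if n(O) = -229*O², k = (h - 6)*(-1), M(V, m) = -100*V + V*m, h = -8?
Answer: -23707/22442 ≈ -1.0564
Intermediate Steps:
k = 14 (k = (-8 - 6)*(-1) = -14*(-1) = 14)
M(302, 257)/n(k) = (302*(-100 + 257))/((-229*14²)) = (302*157)/((-229*196)) = 47414/(-44884) = 47414*(-1/44884) = -23707/22442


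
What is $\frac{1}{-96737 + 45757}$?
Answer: $- \frac{1}{50980} \approx -1.9616 \cdot 10^{-5}$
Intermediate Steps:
$\frac{1}{-96737 + 45757} = \frac{1}{-50980} = - \frac{1}{50980}$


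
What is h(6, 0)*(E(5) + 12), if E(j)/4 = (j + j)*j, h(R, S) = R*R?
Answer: 7632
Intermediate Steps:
h(R, S) = R²
E(j) = 8*j² (E(j) = 4*((j + j)*j) = 4*((2*j)*j) = 4*(2*j²) = 8*j²)
h(6, 0)*(E(5) + 12) = 6²*(8*5² + 12) = 36*(8*25 + 12) = 36*(200 + 12) = 36*212 = 7632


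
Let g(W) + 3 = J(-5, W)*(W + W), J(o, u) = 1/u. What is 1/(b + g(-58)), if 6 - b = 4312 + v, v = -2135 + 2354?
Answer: -1/4526 ≈ -0.00022095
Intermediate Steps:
v = 219
b = -4525 (b = 6 - (4312 + 219) = 6 - 1*4531 = 6 - 4531 = -4525)
g(W) = -1 (g(W) = -3 + (W + W)/W = -3 + (2*W)/W = -3 + 2 = -1)
1/(b + g(-58)) = 1/(-4525 - 1) = 1/(-4526) = -1/4526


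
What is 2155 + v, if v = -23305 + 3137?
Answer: -18013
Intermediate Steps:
v = -20168
2155 + v = 2155 - 20168 = -18013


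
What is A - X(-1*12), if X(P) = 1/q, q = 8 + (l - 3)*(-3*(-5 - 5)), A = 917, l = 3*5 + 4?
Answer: 447495/488 ≈ 917.00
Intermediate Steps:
l = 19 (l = 15 + 4 = 19)
q = 488 (q = 8 + (19 - 3)*(-3*(-5 - 5)) = 8 + 16*(-3*(-10)) = 8 + 16*30 = 8 + 480 = 488)
X(P) = 1/488
A - X(-1*12) = 917 - 1*1/488 = 917 - 1/488 = 447495/488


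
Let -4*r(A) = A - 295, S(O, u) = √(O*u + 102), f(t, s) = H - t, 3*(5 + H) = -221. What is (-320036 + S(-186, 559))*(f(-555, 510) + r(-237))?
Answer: -585025808/3 + 14624*I*√1623/3 ≈ -1.9501e+8 + 1.9638e+5*I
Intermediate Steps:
H = -236/3 (H = -5 + (⅓)*(-221) = -5 - 221/3 = -236/3 ≈ -78.667)
f(t, s) = -236/3 - t
S(O, u) = √(102 + O*u)
r(A) = 295/4 - A/4 (r(A) = -(A - 295)/4 = -(-295 + A)/4 = 295/4 - A/4)
(-320036 + S(-186, 559))*(f(-555, 510) + r(-237)) = (-320036 + √(102 - 186*559))*((-236/3 - 1*(-555)) + (295/4 - ¼*(-237))) = (-320036 + √(102 - 103974))*((-236/3 + 555) + (295/4 + 237/4)) = (-320036 + √(-103872))*(1429/3 + 133) = (-320036 + 8*I*√1623)*(1828/3) = -585025808/3 + 14624*I*√1623/3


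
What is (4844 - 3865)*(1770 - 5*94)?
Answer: 1272700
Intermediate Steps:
(4844 - 3865)*(1770 - 5*94) = 979*(1770 - 470) = 979*1300 = 1272700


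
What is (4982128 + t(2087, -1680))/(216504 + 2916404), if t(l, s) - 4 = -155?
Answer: 4981977/3132908 ≈ 1.5902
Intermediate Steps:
t(l, s) = -151 (t(l, s) = 4 - 155 = -151)
(4982128 + t(2087, -1680))/(216504 + 2916404) = (4982128 - 151)/(216504 + 2916404) = 4981977/3132908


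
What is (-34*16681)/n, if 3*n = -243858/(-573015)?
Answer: -162493874655/40643 ≈ -3.9981e+6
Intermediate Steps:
n = 81286/573015 (n = (-243858/(-573015))/3 = (-243858*(-1/573015))/3 = (1/3)*(81286/191005) = 81286/573015 ≈ 0.14186)
(-34*16681)/n = (-34*16681)/(81286/573015) = -567154*573015/81286 = -162493874655/40643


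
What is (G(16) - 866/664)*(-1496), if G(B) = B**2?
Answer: -31625066/83 ≈ -3.8103e+5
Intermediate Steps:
(G(16) - 866/664)*(-1496) = (16**2 - 866/664)*(-1496) = (256 - 866*1/664)*(-1496) = (256 - 433/332)*(-1496) = (84559/332)*(-1496) = -31625066/83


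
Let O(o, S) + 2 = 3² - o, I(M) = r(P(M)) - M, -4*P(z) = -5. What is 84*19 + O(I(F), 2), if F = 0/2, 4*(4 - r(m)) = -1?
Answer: 6395/4 ≈ 1598.8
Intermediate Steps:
P(z) = 5/4 (P(z) = -¼*(-5) = 5/4)
r(m) = 17/4 (r(m) = 4 - ¼*(-1) = 4 + ¼ = 17/4)
F = 0 (F = 0*(½) = 0)
I(M) = 17/4 - M
O(o, S) = 7 - o (O(o, S) = -2 + (3² - o) = -2 + (9 - o) = 7 - o)
84*19 + O(I(F), 2) = 84*19 + (7 - (17/4 - 1*0)) = 1596 + (7 - (17/4 + 0)) = 1596 + (7 - 1*17/4) = 1596 + (7 - 17/4) = 1596 + 11/4 = 6395/4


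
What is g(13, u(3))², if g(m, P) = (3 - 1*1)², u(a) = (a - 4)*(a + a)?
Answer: 16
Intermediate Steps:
u(a) = 2*a*(-4 + a) (u(a) = (-4 + a)*(2*a) = 2*a*(-4 + a))
g(m, P) = 4 (g(m, P) = (3 - 1)² = 2² = 4)
g(13, u(3))² = 4² = 16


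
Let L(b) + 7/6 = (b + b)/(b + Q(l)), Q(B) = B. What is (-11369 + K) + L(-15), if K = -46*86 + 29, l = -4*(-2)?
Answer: -642301/42 ≈ -15293.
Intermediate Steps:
l = 8
L(b) = -7/6 + 2*b/(8 + b) (L(b) = -7/6 + (b + b)/(b + 8) = -7/6 + (2*b)/(8 + b) = -7/6 + 2*b/(8 + b))
K = -3927 (K = -3956 + 29 = -3927)
(-11369 + K) + L(-15) = (-11369 - 3927) + (-56 + 5*(-15))/(6*(8 - 15)) = -15296 + (⅙)*(-56 - 75)/(-7) = -15296 + (⅙)*(-⅐)*(-131) = -15296 + 131/42 = -642301/42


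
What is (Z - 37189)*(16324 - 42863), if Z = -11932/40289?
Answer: 39763902617067/40289 ≈ 9.8697e+8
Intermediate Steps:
Z = -11932/40289 (Z = -11932*1/40289 = -11932/40289 ≈ -0.29616)
(Z - 37189)*(16324 - 42863) = (-11932/40289 - 37189)*(16324 - 42863) = -1498319553/40289*(-26539) = 39763902617067/40289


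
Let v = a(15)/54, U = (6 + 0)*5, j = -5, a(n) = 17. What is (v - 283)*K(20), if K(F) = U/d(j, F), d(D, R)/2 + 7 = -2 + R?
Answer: -76325/198 ≈ -385.48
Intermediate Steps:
U = 30 (U = 6*5 = 30)
d(D, R) = -18 + 2*R (d(D, R) = -14 + 2*(-2 + R) = -14 + (-4 + 2*R) = -18 + 2*R)
K(F) = 30/(-18 + 2*F)
v = 17/54 ≈ 0.31481
(v - 283)*K(20) = (17/54 - 283)*(15/(-9 + 20)) = -76325/(18*11) = -15265/54*15/11 = -76325/198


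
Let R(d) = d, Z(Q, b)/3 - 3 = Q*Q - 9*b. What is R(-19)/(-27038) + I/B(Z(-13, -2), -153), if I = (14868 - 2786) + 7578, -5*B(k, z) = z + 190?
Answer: -2657834697/1000406 ≈ -2656.8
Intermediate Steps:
Z(Q, b) = 9 - 27*b + 3*Q² (Z(Q, b) = 9 + 3*(Q*Q - 9*b) = 9 + 3*(Q² - 9*b) = 9 + (-27*b + 3*Q²) = 9 - 27*b + 3*Q²)
B(k, z) = -38 - z/5 (B(k, z) = -(z + 190)/5 = -(190 + z)/5 = -38 - z/5)
I = 19660 (I = 12082 + 7578 = 19660)
R(-19)/(-27038) + I/B(Z(-13, -2), -153) = -19/(-27038) + 19660/(-38 - ⅕*(-153)) = -19*(-1/27038) + 19660/(-38 + 153/5) = 19/27038 + 19660/(-37/5) = 19/27038 + 19660*(-5/37) = 19/27038 - 98300/37 = -2657834697/1000406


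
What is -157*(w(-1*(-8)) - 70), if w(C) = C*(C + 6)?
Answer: -6594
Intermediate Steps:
w(C) = C*(6 + C)
-157*(w(-1*(-8)) - 70) = -157*((-1*(-8))*(6 - 1*(-8)) - 70) = -157*(8*(6 + 8) - 70) = -157*(8*14 - 70) = -157*(112 - 70) = -157*42 = -6594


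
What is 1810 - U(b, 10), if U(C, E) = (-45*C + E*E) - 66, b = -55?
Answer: -699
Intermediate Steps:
U(C, E) = -66 + E² - 45*C (U(C, E) = (-45*C + E²) - 66 = (E² - 45*C) - 66 = -66 + E² - 45*C)
1810 - U(b, 10) = 1810 - (-66 + 10² - 45*(-55)) = 1810 - (-66 + 100 + 2475) = 1810 - 1*2509 = 1810 - 2509 = -699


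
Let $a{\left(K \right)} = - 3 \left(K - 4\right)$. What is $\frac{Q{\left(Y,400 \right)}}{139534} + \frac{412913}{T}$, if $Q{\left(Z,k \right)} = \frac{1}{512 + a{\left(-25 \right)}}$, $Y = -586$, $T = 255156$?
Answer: $\frac{17255813188907}{10663079722548} \approx 1.6183$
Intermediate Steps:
$a{\left(K \right)} = 12 - 3 K$ ($a{\left(K \right)} = - 3 \left(-4 + K\right) = 12 - 3 K$)
$Q{\left(Z,k \right)} = \frac{1}{599}$ ($Q{\left(Z,k \right)} = \frac{1}{512 + \left(12 - -75\right)} = \frac{1}{512 + \left(12 + 75\right)} = \frac{1}{512 + 87} = \frac{1}{599}$)
$\frac{Q{\left(Y,400 \right)}}{139534} + \frac{412913}{T} = \frac{1}{599 \cdot 139534} + \frac{412913}{255156} = \frac{1}{599} \cdot \frac{1}{139534} + 412913 \cdot \frac{1}{255156} = \frac{1}{83580866} + \frac{412913}{255156} = \frac{17255813188907}{10663079722548}$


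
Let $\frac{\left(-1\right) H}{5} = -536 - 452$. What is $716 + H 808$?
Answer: $3992236$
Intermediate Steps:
$H = 4940$ ($H = - 5 \left(-536 - 452\right) = \left(-5\right) \left(-988\right) = 4940$)
$716 + H 808 = 716 + 4940 \cdot 808 = 716 + 3991520 = 3992236$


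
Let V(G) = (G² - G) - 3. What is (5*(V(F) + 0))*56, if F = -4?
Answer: 4760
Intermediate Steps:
V(G) = -3 + G² - G
(5*(V(F) + 0))*56 = (5*((-3 + (-4)² - 1*(-4)) + 0))*56 = (5*((-3 + 16 + 4) + 0))*56 = (5*(17 + 0))*56 = (5*17)*56 = 85*56 = 4760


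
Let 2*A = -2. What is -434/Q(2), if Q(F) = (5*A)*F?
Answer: 217/5 ≈ 43.400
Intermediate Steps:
A = -1 (A = (½)*(-2) = -1)
Q(F) = -5*F (Q(F) = (5*(-1))*F = -5*F)
-434/Q(2) = -434/((-5*2)) = -434/(-10) = -434*(-⅒) = 217/5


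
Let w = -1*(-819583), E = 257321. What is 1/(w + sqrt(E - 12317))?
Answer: 819583/671716048885 - 2*sqrt(61251)/671716048885 ≈ 1.2194e-6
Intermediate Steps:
w = 819583
1/(w + sqrt(E - 12317)) = 1/(819583 + sqrt(257321 - 12317)) = 1/(819583 + sqrt(245004)) = 1/(819583 + 2*sqrt(61251))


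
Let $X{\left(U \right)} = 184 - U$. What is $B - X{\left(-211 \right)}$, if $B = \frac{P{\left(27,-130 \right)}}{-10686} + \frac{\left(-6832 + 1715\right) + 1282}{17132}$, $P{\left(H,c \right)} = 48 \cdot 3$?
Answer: $- \frac{12059517643}{30512092} \approx -395.24$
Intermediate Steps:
$P{\left(H,c \right)} = 144$
$B = - \frac{7241303}{30512092}$ ($B = \frac{144}{-10686} + \frac{\left(-6832 + 1715\right) + 1282}{17132} = 144 \left(- \frac{1}{10686}\right) + \left(-5117 + 1282\right) \frac{1}{17132} = - \frac{24}{1781} - \frac{3835}{17132} = - \frac{7241303}{30512092} \approx -0.23733$)
$B - X{\left(-211 \right)} = - \frac{7241303}{30512092} - \left(184 - -211\right) = - \frac{7241303}{30512092} - \left(184 + 211\right) = - \frac{7241303}{30512092} - 395 = - \frac{12059517643}{30512092}$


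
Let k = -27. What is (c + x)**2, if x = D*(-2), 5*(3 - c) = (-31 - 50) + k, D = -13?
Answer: 64009/25 ≈ 2560.4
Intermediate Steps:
c = 123/5 (c = 3 - ((-31 - 50) - 27)/5 = 3 - (-81 - 27)/5 = 3 - 1/5*(-108) = 3 + 108/5 = 123/5 ≈ 24.600)
x = 26 (x = -13*(-2) = 26)
(c + x)**2 = (123/5 + 26)**2 = (253/5)**2 = 64009/25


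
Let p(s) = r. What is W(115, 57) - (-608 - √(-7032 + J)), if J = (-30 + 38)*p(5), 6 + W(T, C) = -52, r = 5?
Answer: 550 + 4*I*√437 ≈ 550.0 + 83.618*I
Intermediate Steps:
p(s) = 5
W(T, C) = -58 (W(T, C) = -6 - 52 = -58)
J = 40 (J = (-30 + 38)*5 = 8*5 = 40)
W(115, 57) - (-608 - √(-7032 + J)) = -58 - (-608 - √(-7032 + 40)) = -58 - (-608 - √(-6992)) = -58 - (-608 - 4*I*√437) = -58 + (608 + 4*I*√437) = 550 + 4*I*√437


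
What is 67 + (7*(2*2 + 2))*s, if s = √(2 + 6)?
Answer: 67 + 84*√2 ≈ 185.79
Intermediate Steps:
s = 2*√2 (s = √8 = 2*√2 ≈ 2.8284)
67 + (7*(2*2 + 2))*s = 67 + (7*(2*2 + 2))*(2*√2) = 67 + (7*(4 + 2))*(2*√2) = 67 + (7*6)*(2*√2) = 67 + 42*(2*√2) = 67 + 84*√2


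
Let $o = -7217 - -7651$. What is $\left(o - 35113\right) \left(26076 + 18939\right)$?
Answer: $-1561075185$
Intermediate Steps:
$o = 434$ ($o = -7217 + 7651 = 434$)
$\left(o - 35113\right) \left(26076 + 18939\right) = \left(434 - 35113\right) \left(26076 + 18939\right) = \left(-34679\right) 45015 = -1561075185$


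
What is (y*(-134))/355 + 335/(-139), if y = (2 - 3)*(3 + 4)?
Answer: 11457/49345 ≈ 0.23218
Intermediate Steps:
y = -7 (y = -1*7 = -7)
(y*(-134))/355 + 335/(-139) = -7*(-134)/355 + 335/(-139) = 938*(1/355) + 335*(-1/139) = 938/355 - 335/139 = 11457/49345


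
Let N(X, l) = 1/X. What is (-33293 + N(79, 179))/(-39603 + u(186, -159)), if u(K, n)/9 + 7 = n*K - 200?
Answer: 1315073/12151464 ≈ 0.10822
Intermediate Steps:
u(K, n) = -1863 + 9*K*n (u(K, n) = -63 + 9*(n*K - 200) = -63 + 9*(K*n - 200) = -63 + 9*(-200 + K*n) = -63 + (-1800 + 9*K*n) = -1863 + 9*K*n)
(-33293 + N(79, 179))/(-39603 + u(186, -159)) = (-33293 + 1/79)/(-39603 + (-1863 + 9*186*(-159))) = (-33293 + 1/79)/(-39603 + (-1863 - 266166)) = -2630146/(79*(-39603 - 268029)) = -2630146/79/(-307632) = -2630146/79*(-1/307632) = 1315073/12151464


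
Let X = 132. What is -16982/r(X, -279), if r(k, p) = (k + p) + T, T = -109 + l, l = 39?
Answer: 2426/31 ≈ 78.258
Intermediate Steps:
T = -70 (T = -109 + 39 = -70)
r(k, p) = -70 + k + p (r(k, p) = (k + p) - 70 = -70 + k + p)
-16982/r(X, -279) = -16982/(-70 + 132 - 279) = -16982/(-217) = -16982*(-1/217) = 2426/31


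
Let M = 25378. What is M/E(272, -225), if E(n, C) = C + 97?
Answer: -12689/64 ≈ -198.27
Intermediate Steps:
E(n, C) = 97 + C
M/E(272, -225) = 25378/(97 - 225) = 25378/(-128) = 25378*(-1/128) = -12689/64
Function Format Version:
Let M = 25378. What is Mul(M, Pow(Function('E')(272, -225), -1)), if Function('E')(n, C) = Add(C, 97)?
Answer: Rational(-12689, 64) ≈ -198.27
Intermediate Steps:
Function('E')(n, C) = Add(97, C)
Mul(M, Pow(Function('E')(272, -225), -1)) = Mul(25378, Pow(Add(97, -225), -1)) = Mul(25378, Pow(-128, -1)) = Mul(25378, Rational(-1, 128)) = Rational(-12689, 64)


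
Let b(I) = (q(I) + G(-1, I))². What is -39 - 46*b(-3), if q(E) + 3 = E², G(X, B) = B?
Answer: -453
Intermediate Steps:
q(E) = -3 + E²
b(I) = (-3 + I + I²)² (b(I) = ((-3 + I²) + I)² = (-3 + I + I²)²)
-39 - 46*b(-3) = -39 - 46*(-3 - 3 + (-3)²)² = -39 - 46*(-3 - 3 + 9)² = -39 - 46*3² = -39 - 46*9 = -39 - 414 = -453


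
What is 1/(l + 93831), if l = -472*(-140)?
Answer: 1/159911 ≈ 6.2535e-6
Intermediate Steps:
l = 66080
1/(l + 93831) = 1/(66080 + 93831) = 1/159911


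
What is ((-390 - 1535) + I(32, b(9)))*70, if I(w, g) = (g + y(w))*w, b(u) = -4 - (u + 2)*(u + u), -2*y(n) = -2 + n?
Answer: -620830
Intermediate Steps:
y(n) = 1 - n/2 (y(n) = -(-2 + n)/2 = 1 - n/2)
b(u) = -4 - 2*u*(2 + u) (b(u) = -4 - (2 + u)*2*u = -4 - 2*u*(2 + u))
I(w, g) = w*(1 + g - w/2) (I(w, g) = (g + (1 - w/2))*w = (1 + g - w/2)*w = w*(1 + g - w/2))
((-390 - 1535) + I(32, b(9)))*70 = ((-390 - 1535) + (1/2)*32*(2 - 1*32 + 2*(-4 - 4*9 - 2*9**2)))*70 = (-1925 + (1/2)*32*(2 - 32 + 2*(-4 - 36 - 2*81)))*70 = (-1925 + (1/2)*32*(2 - 32 + 2*(-4 - 36 - 162)))*70 = (-1925 + (1/2)*32*(2 - 32 + 2*(-202)))*70 = (-1925 + (1/2)*32*(2 - 32 - 404))*70 = (-1925 + (1/2)*32*(-434))*70 = (-1925 - 6944)*70 = -8869*70 = -620830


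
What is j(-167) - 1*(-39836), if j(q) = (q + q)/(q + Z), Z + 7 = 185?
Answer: 437862/11 ≈ 39806.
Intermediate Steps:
Z = 178 (Z = -7 + 185 = 178)
j(q) = 2*q/(178 + q) (j(q) = (q + q)/(q + 178) = (2*q)/(178 + q) = 2*q/(178 + q))
j(-167) - 1*(-39836) = 2*(-167)/(178 - 167) - 1*(-39836) = 2*(-167)/11 + 39836 = 2*(-167)*(1/11) + 39836 = -334/11 + 39836 = 437862/11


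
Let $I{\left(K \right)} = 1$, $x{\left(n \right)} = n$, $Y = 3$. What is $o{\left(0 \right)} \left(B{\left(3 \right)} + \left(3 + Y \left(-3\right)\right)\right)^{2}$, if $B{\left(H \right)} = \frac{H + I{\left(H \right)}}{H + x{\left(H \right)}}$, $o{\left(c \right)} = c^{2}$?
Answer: $0$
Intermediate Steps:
$B{\left(H \right)} = \frac{1 + H}{2 H}$ ($B{\left(H \right)} = \frac{H + 1}{H + H} = \frac{1 + H}{2 H}$)
$o{\left(0 \right)} \left(B{\left(3 \right)} + \left(3 + Y \left(-3\right)\right)\right)^{2} = 0^{2} \left(\frac{1 + 3}{2 \cdot 3} + \left(3 + 3 \left(-3\right)\right)\right)^{2} = 0 \left(\frac{1}{2} \cdot \frac{1}{3} \cdot 4 + \left(3 - 9\right)\right)^{2} = 0 \left(\frac{2}{3} - 6\right)^{2} = 0 \left(- \frac{16}{3}\right)^{2} = 0 \cdot \frac{256}{9} = 0$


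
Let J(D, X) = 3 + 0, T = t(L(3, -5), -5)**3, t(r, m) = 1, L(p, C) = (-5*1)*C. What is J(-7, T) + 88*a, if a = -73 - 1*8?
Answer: -7125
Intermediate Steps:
L(p, C) = -5*C
a = -81 (a = -73 - 8 = -81)
T = 1 (T = 1**3 = 1)
J(D, X) = 3
J(-7, T) + 88*a = 3 + 88*(-81) = 3 - 7128 = -7125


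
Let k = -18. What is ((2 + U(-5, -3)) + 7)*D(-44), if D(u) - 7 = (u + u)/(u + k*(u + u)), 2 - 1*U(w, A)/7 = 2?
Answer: 2187/35 ≈ 62.486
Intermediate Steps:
U(w, A) = 0 (U(w, A) = 14 - 7*2 = 14 - 14 = 0)
D(u) = 243/35 (D(u) = 7 + (u + u)/(u - 18*(u + u)) = 7 + (2*u)/(u - 36*u) = 7 + (2*u)/((-35*u)) = 7 + (2*u)*(-1/(35*u)) = 7 - 2/35 = 243/35)
((2 + U(-5, -3)) + 7)*D(-44) = ((2 + 0) + 7)*(243/35) = (2 + 7)*(243/35) = 9*(243/35) = 2187/35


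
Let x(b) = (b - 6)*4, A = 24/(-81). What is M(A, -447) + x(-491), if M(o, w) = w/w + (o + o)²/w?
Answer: -647490037/325863 ≈ -1987.0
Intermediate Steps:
A = -8/27 (A = 24*(-1/81) = -8/27 ≈ -0.29630)
x(b) = -24 + 4*b (x(b) = (-6 + b)*4 = -24 + 4*b)
M(o, w) = 1 + 4*o²/w (M(o, w) = 1 + (2*o)²/w = 1 + (4*o²)/w = 1 + 4*o²/w)
M(A, -447) + x(-491) = (-447 + 4*(-8/27)²)/(-447) + (-24 + 4*(-491)) = -(-447 + 4*(64/729))/447 + (-24 - 1964) = -(-447 + 256/729)/447 - 1988 = -1/447*(-325607/729) - 1988 = 325607/325863 - 1988 = -647490037/325863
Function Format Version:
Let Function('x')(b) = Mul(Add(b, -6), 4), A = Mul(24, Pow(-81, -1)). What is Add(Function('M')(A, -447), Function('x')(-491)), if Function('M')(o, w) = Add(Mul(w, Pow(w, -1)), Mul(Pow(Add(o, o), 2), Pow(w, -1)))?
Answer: Rational(-647490037, 325863) ≈ -1987.0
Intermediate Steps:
A = Rational(-8, 27) (A = Mul(24, Rational(-1, 81)) = Rational(-8, 27) ≈ -0.29630)
Function('x')(b) = Add(-24, Mul(4, b)) (Function('x')(b) = Mul(Add(-6, b), 4) = Add(-24, Mul(4, b)))
Function('M')(o, w) = Add(1, Mul(4, Pow(o, 2), Pow(w, -1))) (Function('M')(o, w) = Add(1, Mul(Pow(Mul(2, o), 2), Pow(w, -1))) = Add(1, Mul(Mul(4, Pow(o, 2)), Pow(w, -1))) = Add(1, Mul(4, Pow(o, 2), Pow(w, -1))))
Add(Function('M')(A, -447), Function('x')(-491)) = Add(Mul(Pow(-447, -1), Add(-447, Mul(4, Pow(Rational(-8, 27), 2)))), Add(-24, Mul(4, -491))) = Add(Mul(Rational(-1, 447), Add(-447, Mul(4, Rational(64, 729)))), Add(-24, -1964)) = Add(Mul(Rational(-1, 447), Add(-447, Rational(256, 729))), -1988) = Add(Mul(Rational(-1, 447), Rational(-325607, 729)), -1988) = Add(Rational(325607, 325863), -1988) = Rational(-647490037, 325863)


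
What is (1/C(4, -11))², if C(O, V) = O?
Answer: 1/16 ≈ 0.062500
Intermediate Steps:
(1/C(4, -11))² = (1/4)² = (¼)² = 1/16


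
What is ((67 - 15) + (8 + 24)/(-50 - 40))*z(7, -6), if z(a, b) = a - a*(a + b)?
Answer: 0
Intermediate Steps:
z(a, b) = a - a*(a + b)
((67 - 15) + (8 + 24)/(-50 - 40))*z(7, -6) = ((67 - 15) + (8 + 24)/(-50 - 40))*(7*(1 - 1*7 - 1*(-6))) = (52 + 32/(-90))*(7*(1 - 7 + 6)) = (52 + 32*(-1/90))*(7*0) = (52 - 16/45)*0 = (2324/45)*0 = 0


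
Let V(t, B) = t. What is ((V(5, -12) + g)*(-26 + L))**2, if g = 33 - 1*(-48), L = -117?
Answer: 151240804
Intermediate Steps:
g = 81 (g = 33 + 48 = 81)
((V(5, -12) + g)*(-26 + L))**2 = ((5 + 81)*(-26 - 117))**2 = (86*(-143))**2 = (-12298)**2 = 151240804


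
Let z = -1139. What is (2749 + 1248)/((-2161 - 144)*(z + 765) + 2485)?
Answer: 3997/864555 ≈ 0.0046232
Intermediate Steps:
(2749 + 1248)/((-2161 - 144)*(z + 765) + 2485) = (2749 + 1248)/((-2161 - 144)*(-1139 + 765) + 2485) = 3997/(-2305*(-374) + 2485) = 3997/(862070 + 2485) = 3997/864555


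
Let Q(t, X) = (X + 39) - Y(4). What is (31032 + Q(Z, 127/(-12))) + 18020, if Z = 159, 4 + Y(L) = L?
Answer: 588965/12 ≈ 49080.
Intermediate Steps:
Y(L) = -4 + L
Q(t, X) = 39 + X (Q(t, X) = (X + 39) - (-4 + 4) = (39 + X) - 1*0 = (39 + X) + 0 = 39 + X)
(31032 + Q(Z, 127/(-12))) + 18020 = (31032 + (39 + 127/(-12))) + 18020 = (31032 + (39 + 127*(-1/12))) + 18020 = (31032 + (39 - 127/12)) + 18020 = (31032 + 341/12) + 18020 = 372725/12 + 18020 = 588965/12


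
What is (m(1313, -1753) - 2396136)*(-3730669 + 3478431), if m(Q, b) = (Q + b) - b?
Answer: 604065363874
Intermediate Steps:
m(Q, b) = Q
(m(1313, -1753) - 2396136)*(-3730669 + 3478431) = (1313 - 2396136)*(-3730669 + 3478431) = -2394823*(-252238) = 604065363874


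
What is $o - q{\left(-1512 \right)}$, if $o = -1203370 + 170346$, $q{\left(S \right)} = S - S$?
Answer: $-1033024$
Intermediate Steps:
$q{\left(S \right)} = 0$
$o = -1033024$
$o - q{\left(-1512 \right)} = -1033024 - 0 = -1033024 + 0 = -1033024$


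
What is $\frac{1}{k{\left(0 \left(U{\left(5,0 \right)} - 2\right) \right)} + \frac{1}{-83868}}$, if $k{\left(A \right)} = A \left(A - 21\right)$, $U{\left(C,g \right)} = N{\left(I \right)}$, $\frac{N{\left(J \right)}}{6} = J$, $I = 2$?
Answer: $-83868$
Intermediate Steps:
$N{\left(J \right)} = 6 J$
$U{\left(C,g \right)} = 12$ ($U{\left(C,g \right)} = 6 \cdot 2 = 12$)
$k{\left(A \right)} = A \left(-21 + A\right)$
$\frac{1}{k{\left(0 \left(U{\left(5,0 \right)} - 2\right) \right)} + \frac{1}{-83868}} = \frac{1}{0 \left(12 - 2\right) \left(-21 + 0 \left(12 - 2\right)\right) + \frac{1}{-83868}} = \frac{1}{0 \cdot 10 \left(-21 + 0 \cdot 10\right) - \frac{1}{83868}} = \frac{1}{0 \left(-21 + 0\right) - \frac{1}{83868}} = \frac{1}{0 \left(-21\right) - \frac{1}{83868}} = \frac{1}{0 - \frac{1}{83868}} = \frac{1}{- \frac{1}{83868}} = -83868$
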